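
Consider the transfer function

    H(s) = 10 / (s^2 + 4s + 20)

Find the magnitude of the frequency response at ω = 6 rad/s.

|H(j6)| ≈ 0.3467

Substitute s = j6: numerator = 10, denominator = -16 + j24.
|H(j6)| = |10| / |-16 + j24| = 10 / 28.844 ≈ 0.3467.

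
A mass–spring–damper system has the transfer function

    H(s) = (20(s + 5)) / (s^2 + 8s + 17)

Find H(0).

At s = 0 each factor (s + a) contributes a and each (s^2 + bs + c) contributes c.
H(0) = 20·(5) / ((17)) = 100/17 = 100/17.

H(0) = 100/17 ≈ 5.882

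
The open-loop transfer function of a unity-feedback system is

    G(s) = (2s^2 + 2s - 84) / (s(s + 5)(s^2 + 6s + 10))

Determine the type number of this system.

Type 1

The denominator has 1 factor of s at the origin (free integrator), so this is a Type 1 system.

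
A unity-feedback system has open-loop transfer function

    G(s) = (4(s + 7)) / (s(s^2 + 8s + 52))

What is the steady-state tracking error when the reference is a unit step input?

e_ss = 0

G(s) has one pole at the origin.
This is a Type 1 system; for a step input the steady-state error is zero.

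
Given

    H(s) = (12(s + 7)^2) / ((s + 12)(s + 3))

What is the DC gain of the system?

At s = 0 each factor (s + a) contributes a and each (s^2 + bs + c) contributes c.
H(0) = 12·(7) · (7) / ((12) · (3)) = 588/36 = 49/3.

H(0) = 49/3 ≈ 16.33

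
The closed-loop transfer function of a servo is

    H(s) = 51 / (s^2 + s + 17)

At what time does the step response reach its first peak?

t_p ≈ 0.7676 s

Comparing s^2 + s + 17 to s^2 + 2ζωₙs + ωₙ²: ωₙ = √17 ≈ 4.123 rad/s and ζ = 1/(2·√17) ≈ 0.1213.
ζωₙ = 1/2 = 0.5, so ω_d = ωₙ√(1−ζ²) = √(ωₙ² − (ζωₙ)²) = √(17 − 0.5²) = √16.75 ≈ 4.093 rad/s.
t_p = π/ω_d = π/4.093 ≈ 0.7676 s.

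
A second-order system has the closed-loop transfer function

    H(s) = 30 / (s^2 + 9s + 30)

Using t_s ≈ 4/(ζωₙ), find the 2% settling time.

Comparing s^2 + 9s + 30 to s^2 + 2ζωₙs + ωₙ²: ωₙ = √30 ≈ 5.477 rad/s and ζ = 9/(2·√30) ≈ 0.8216.
ζωₙ = 9/2 = 4.5, so t_s ≈ 4/(ζωₙ) = 4/4.5 ≈ 0.8889 s.

t_s ≈ 0.8889 s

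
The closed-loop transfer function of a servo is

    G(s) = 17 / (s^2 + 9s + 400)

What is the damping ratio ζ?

Compare the denominator to the standard form s^2 + 2ζωₙs + ωₙ².
ωₙ² = 400, so ωₙ = 20 rad/s.
2ζωₙ = 9, so ζ = 9/(2·20) = 0.225.
With ζ = 0.225 the response is underdamped.

ζ = 0.225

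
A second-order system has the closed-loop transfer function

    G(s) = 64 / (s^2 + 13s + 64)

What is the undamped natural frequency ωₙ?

Compare the denominator to the standard form s^2 + 2ζωₙs + ωₙ².
ωₙ² = 64, so ωₙ = 8 rad/s.

ωₙ = 8 rad/s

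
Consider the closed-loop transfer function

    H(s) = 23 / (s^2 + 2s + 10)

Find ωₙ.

Compare the denominator to the standard form s^2 + 2ζωₙs + ωₙ².
ωₙ² = 10, so ωₙ = √10 ≈ 3.162 rad/s.

ωₙ ≈ 3.162 rad/s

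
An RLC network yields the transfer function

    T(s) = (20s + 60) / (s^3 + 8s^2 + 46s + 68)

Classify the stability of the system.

stable

The denominator s^3 + 8s^2 + 46s + 68 factors as (s^2 + 6s + 34)(s + 2), giving poles at s = -3 ± 5j, -2.
Since all poles lie strictly in the left half-plane, the system is stable.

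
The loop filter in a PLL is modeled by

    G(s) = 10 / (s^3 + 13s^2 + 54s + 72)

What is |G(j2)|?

Substitute s = j2: numerator = 10, denominator = 20 + j100.
|G(j2)| = |10| / |20 + j100| = 10 / 101.98 ≈ 0.09806.

|G(j2)| ≈ 0.09806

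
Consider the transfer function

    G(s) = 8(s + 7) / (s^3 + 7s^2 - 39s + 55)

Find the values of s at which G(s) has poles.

The poles are the roots of the denominator s^3 + 7s^2 - 39s + 55 = 0.
Trying s = -11: the polynomial evaluates to 0, so (s + 11) is a factor.
Dividing out leaves s^2 - 4s + 5 = 0.
The quadratic formula then gives s = 2 ± 1j.

s = 2 + j, 2 - j, -11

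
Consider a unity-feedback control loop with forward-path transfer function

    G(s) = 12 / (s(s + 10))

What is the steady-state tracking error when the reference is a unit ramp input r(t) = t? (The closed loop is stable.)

G(s) has one pole at the origin.
This is a Type 1 system. Kv = lim_{s→0} s·G(s) = 12/10 = 6/5.
e_ss = 1/Kv = 1/(6/5) = 5/6 ≈ 0.8333.

e_ss = 0.8333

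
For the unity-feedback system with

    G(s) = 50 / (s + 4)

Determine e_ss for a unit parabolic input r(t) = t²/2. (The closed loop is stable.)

e_ss = ∞

G(s) has no poles at the origin.
This is a Type 0 system; Ka = lim_{s→0} s^2·G(s) = 0, so the steady-state error for a parabola input is infinite.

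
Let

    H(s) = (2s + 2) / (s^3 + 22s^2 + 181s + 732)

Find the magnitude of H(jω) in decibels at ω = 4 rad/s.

|H(j4)|_dB ≈ -39.3 dB

Substitute s = j4: numerator = 2 + j8, denominator = 380 + j660.
|H(j4)| = |2 + j8| / |380 + j660| = 8.2462 / 761.58 ≈ 0.01083.
In decibels: 20·log₁₀(0.01083) ≈ -39.3 dB.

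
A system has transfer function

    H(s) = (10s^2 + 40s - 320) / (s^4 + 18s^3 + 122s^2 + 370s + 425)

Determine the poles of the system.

s = -4 + j, -4 - j, -5, -5

The poles are the roots of the denominator s^4 + 18s^3 + 122s^2 + 370s + 425 = 0.
Trying s = -5: the polynomial evaluates to 0, so (s + 5) is a factor.
Dividing out leaves s^3 + 13s^2 + 57s + 85 = 0.
This factors further as (s^2 + 8s + 17)(s + 5) = 0.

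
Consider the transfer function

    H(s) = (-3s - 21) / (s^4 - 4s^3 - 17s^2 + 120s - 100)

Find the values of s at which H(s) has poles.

s = 4 + 2j, 4 - 2j, -5, 1

The poles are the roots of the denominator s^4 - 4s^3 - 17s^2 + 120s - 100 = 0.
Trying s = -5: the polynomial evaluates to 0, so (s + 5) is a factor.
Dividing out leaves s^3 - 9s^2 + 28s - 20 = 0.
This factors further as (s^2 - 8s + 20)(s - 1) = 0.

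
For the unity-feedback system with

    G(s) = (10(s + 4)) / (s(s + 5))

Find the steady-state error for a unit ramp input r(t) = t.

e_ss = 0.1250

G(s) has one pole at the origin.
This is a Type 1 system. Kv = lim_{s→0} s·G(s) = 40/5 = 8.
e_ss = 1/Kv = 1/(8) = 1/8 ≈ 0.1250.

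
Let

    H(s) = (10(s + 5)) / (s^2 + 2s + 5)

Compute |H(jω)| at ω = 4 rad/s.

Substitute s = j4: numerator = 50 + j40, denominator = -11 + j8.
|H(j4)| = |50 + j40| / |-11 + j8| = 64.031 / 13.601 ≈ 4.708.

|H(j4)| ≈ 4.708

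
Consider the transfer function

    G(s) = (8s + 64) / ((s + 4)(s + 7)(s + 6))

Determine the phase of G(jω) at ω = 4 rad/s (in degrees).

At s = j4: numerator = 64 + j32, denominator = -104 + j312.
∠G = ∠num − ∠den = 26.565° − (108.43°) = -81.87°.

∠G(j4) ≈ -81.87°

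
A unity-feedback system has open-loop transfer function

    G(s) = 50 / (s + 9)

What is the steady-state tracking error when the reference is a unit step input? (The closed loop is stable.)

G(s) has no poles at the origin.
This is a Type 0 system. Kp = lim_{s→0} G(s) = 50/9.
e_ss = 1/(1 + Kp) = 1/(1 + 50/9) = 9/59 ≈ 0.1525.

e_ss = 0.1525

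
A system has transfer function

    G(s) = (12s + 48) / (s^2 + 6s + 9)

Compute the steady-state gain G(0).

Set s = 0: G(0) = (48) / (9) = 16/3.

G(0) = 16/3 ≈ 5.333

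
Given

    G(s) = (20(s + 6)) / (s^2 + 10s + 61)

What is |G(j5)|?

Substitute s = j5: numerator = 120 + j100, denominator = 36 + j50.
|G(j5)| = |120 + j100| / |36 + j50| = 156.20 / 61.612 ≈ 2.535.

|G(j5)| ≈ 2.535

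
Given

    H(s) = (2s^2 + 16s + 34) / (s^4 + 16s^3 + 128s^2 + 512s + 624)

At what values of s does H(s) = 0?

s = -4 + j, -4 - j

Set the numerator to zero: 2s^2 + 16s + 34 = 0, i.e. 2·(s^2 + 8s + 17) = 0.
Factoring: (s^2 + 8s + 17) = 0.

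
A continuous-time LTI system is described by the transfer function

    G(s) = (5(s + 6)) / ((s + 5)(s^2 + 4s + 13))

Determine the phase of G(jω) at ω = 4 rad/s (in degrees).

∠G(j4) ≈ -105.6°

At s = j4: numerator = 30 + j20, denominator = -79 + j68.
∠G = ∠num − ∠den = 33.690° − (139.28°) = -105.6°.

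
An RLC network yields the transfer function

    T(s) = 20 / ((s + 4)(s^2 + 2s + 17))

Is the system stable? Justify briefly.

The poles can be read from the denominator factors: s = -4, -1 ± 4j.
Since all poles lie strictly in the left half-plane, the system is stable.

stable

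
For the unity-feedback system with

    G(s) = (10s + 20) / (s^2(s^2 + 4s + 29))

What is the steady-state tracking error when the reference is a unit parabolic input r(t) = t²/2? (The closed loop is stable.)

e_ss = 1.450

G(s) has 2 poles at the origin.
This is a Type 2 system. Ka = lim_{s→0} s^2·G(s) = 20/29.
e_ss = 1/Ka = 1/(20/29) = 29/20 ≈ 1.450.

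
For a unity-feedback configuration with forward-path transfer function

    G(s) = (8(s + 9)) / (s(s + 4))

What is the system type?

Type 1

The denominator has 1 factor of s at the origin (free integrator), so this is a Type 1 system.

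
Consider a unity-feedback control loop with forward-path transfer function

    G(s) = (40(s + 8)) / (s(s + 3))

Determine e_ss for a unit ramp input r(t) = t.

e_ss = 0.009375

G(s) has one pole at the origin.
This is a Type 1 system. Kv = lim_{s→0} s·G(s) = 320/3.
e_ss = 1/Kv = 1/(320/3) = 3/320 ≈ 0.009375.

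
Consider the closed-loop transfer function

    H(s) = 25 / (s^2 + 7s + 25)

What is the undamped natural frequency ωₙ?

Compare the denominator to the standard form s^2 + 2ζωₙs + ωₙ².
ωₙ² = 25, so ωₙ = 5 rad/s.

ωₙ = 5 rad/s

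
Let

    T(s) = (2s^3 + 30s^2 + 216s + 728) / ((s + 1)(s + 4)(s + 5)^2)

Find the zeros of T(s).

s = -4 ± 6j, -7

Set the numerator to zero: 2s^3 + 30s^2 + 216s + 728 = 0, i.e. 2·(s^3 + 15s^2 + 108s + 364) = 0.
Factoring: (s^2 + 8s + 52)(s + 7) = 0.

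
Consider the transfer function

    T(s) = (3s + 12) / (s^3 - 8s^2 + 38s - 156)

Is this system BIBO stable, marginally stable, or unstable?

The denominator s^3 - 8s^2 + 38s - 156 factors as (s^2 - 2s + 26)(s - 6), giving poles at s = 1 ± 5j, 6.
Since the pole(s) at s = 1 + 5j, 1 - 5j, 6 lie in the right half-plane, the system is unstable.

unstable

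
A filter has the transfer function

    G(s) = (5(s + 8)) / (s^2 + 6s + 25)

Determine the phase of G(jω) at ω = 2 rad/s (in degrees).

At s = j2: numerator = 40 + j10, denominator = 21 + j12.
∠G = ∠num − ∠den = 14.036° − (29.745°) = -15.71°.

∠G(j2) ≈ -15.71°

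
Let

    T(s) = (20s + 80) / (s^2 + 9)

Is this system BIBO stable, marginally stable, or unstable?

marginally stable

The denominator s^2 + 9 factors as (s^2 + 9), giving poles at s = ±3j.
Since the simple pole(s) at s = 3j, -3j lie on the jω-axis with none in the right half-plane, the system is marginally stable.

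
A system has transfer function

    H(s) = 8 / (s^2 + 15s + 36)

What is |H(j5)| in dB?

|H(j5)|_dB ≈ -19.5 dB

Substitute s = j5: numerator = 8, denominator = 11 + j75.
|H(j5)| = |8| / |11 + j75| = 8 / 75.802 ≈ 0.1055.
In decibels: 20·log₁₀(0.1055) ≈ -19.5 dB.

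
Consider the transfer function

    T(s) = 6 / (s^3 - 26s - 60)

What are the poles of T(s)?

s = 6, -3 ± j

The poles are the roots of the denominator s^3 - 26s - 60 = 0.
Trying s = 6: the polynomial evaluates to 0, so (s - 6) is a factor.
Dividing out leaves s^2 + 6s + 10 = 0.
The quadratic formula then gives s = -3 ± 1j.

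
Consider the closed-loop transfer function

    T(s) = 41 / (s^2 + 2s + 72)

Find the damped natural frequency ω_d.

Comparing s^2 + 2s + 72 to s^2 + 2ζωₙs + ωₙ²: ωₙ = √72 ≈ 8.485 rad/s and ζ = 2/(2·√72) ≈ 0.1179.
ζωₙ = 2/2 = 1, so ω_d = ωₙ√(1−ζ²) = √(ωₙ² − (ζωₙ)²) = √(72 − 1²) = √71 ≈ 8.426 rad/s.

ω_d ≈ 8.426 rad/s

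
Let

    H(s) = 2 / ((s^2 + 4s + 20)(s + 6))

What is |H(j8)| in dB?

|H(j8)|_dB ≈ -48.7 dB

Substitute s = j8: numerator = 2, denominator = -520 - j160.
|H(j8)| = |2| / |-520 - j160| = 2 / 544.06 ≈ 0.003676.
In decibels: 20·log₁₀(0.003676) ≈ -48.7 dB.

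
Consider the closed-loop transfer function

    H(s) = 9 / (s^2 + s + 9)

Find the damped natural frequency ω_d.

Comparing s^2 + s + 9 to s^2 + 2ζωₙs + ωₙ²: ωₙ = 3 rad/s and ζ = 1/(2·3) ≈ 0.1667.
ζωₙ = 1/2 = 0.5, so ω_d = ωₙ√(1−ζ²) = √(ωₙ² − (ζωₙ)²) = √(9 − 0.5²) = √8.75 ≈ 2.958 rad/s.

ω_d ≈ 2.958 rad/s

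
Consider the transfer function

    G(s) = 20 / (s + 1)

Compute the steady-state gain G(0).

G(0) = 20

At s = 0 each factor (s + a) contributes a and each (s^2 + bs + c) contributes c.
G(0) = 20·1 / ((1)) = 20/1 = 20.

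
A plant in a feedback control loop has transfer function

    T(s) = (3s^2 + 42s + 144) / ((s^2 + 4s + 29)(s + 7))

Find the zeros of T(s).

Set the numerator to zero: 3s^2 + 42s + 144 = 0, i.e. 3·(s^2 + 14s + 48) = 0.
Factoring: (s + 8)(s + 6) = 0.

s = -8, -6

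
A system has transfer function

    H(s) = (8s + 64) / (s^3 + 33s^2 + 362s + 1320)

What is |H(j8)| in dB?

|H(j8)|_dB ≈ -28.9 dB

Substitute s = j8: numerator = 64 + j64, denominator = -792 + j2384.
|H(j8)| = |64 + j64| / |-792 + j2384| = 90.510 / 2512.1 ≈ 0.03603.
In decibels: 20·log₁₀(0.03603) ≈ -28.9 dB.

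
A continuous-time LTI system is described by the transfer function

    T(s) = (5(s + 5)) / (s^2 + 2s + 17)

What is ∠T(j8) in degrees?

At s = j8: numerator = 25 + j40, denominator = -47 + j16.
∠T = ∠num − ∠den = 57.995° − (161.20°) = -103.2°.

∠T(j8) ≈ -103.2°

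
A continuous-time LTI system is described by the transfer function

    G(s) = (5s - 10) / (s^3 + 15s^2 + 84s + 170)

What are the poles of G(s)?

The poles are the roots of the denominator s^3 + 15s^2 + 84s + 170 = 0.
Trying s = -5: the polynomial evaluates to 0, so (s + 5) is a factor.
Dividing out leaves s^2 + 10s + 34 = 0.
The quadratic formula then gives s = -5 ± 3j.

s = -5 ± 3j, -5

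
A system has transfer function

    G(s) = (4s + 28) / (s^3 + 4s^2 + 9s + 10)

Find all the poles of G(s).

s = -1 + 2j, -1 - 2j, -2

The poles are the roots of the denominator s^3 + 4s^2 + 9s + 10 = 0.
Trying s = -2: the polynomial evaluates to 0, so (s + 2) is a factor.
Dividing out leaves s^2 + 2s + 5 = 0.
The quadratic formula then gives s = -1 ± 2j.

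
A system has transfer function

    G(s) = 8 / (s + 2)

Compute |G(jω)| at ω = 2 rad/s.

|G(j2)| ≈ 2.828

Substitute s = j2: numerator = 8, denominator = 2 + j2.
|G(j2)| = |8| / |2 + j2| = 8 / 2.8284 ≈ 2.828.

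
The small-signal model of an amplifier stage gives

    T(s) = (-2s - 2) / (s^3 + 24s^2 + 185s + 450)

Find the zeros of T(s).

Set the numerator to zero: -2s - 2 = 0, i.e. -2·(s + 1) = 0.
So s = -1.

s = -1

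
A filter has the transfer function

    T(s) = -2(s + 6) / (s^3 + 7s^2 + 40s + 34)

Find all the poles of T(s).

s = -3 + 5j, -3 - 5j, -1

The poles are the roots of the denominator s^3 + 7s^2 + 40s + 34 = 0.
Trying s = -1: the polynomial evaluates to 0, so (s + 1) is a factor.
Dividing out leaves s^2 + 6s + 34 = 0.
The quadratic formula then gives s = -3 ± 5j.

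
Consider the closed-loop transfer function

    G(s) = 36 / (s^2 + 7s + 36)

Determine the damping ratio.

ζ ≈ 0.5833

Compare the denominator to the standard form s^2 + 2ζωₙs + ωₙ².
ωₙ² = 36, so ωₙ = 6 rad/s.
2ζωₙ = 7, so ζ = 7/(2·6) ≈ 0.5833.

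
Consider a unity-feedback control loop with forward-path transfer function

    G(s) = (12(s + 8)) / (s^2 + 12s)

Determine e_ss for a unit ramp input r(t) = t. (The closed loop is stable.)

G(s) has one pole at the origin.
This is a Type 1 system. Kv = lim_{s→0} s·G(s) = 96/12 = 8.
e_ss = 1/Kv = 1/(8) = 1/8 ≈ 0.1250.

e_ss = 0.1250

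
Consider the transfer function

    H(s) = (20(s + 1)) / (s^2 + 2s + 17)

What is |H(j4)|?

|H(j4)| ≈ 10.23

Substitute s = j4: numerator = 20 + j80, denominator = 1 + j8.
|H(j4)| = |20 + j80| / |1 + j8| = 82.462 / 8.0623 ≈ 10.23.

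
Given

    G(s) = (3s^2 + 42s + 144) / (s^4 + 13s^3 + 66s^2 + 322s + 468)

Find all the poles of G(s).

The poles are the roots of the denominator s^4 + 13s^3 + 66s^2 + 322s + 468 = 0.
Trying s = -9: the polynomial evaluates to 0, so (s + 9) is a factor.
Dividing out leaves s^3 + 4s^2 + 30s + 52 = 0.
This factors further as (s^2 + 2s + 26)(s + 2) = 0.

s = -1 ± 5j, -9, -2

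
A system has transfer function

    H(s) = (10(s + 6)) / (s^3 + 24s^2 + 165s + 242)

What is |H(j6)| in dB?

Substitute s = j6: numerator = 60 + j60, denominator = -622 + j774.
|H(j6)| = |60 + j60| / |-622 + j774| = 84.853 / 992.96 ≈ 0.08545.
In decibels: 20·log₁₀(0.08545) ≈ -21.4 dB.

|H(j6)|_dB ≈ -21.4 dB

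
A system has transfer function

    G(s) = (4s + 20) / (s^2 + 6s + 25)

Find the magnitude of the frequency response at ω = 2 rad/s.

Substitute s = j2: numerator = 20 + j8, denominator = 21 + j12.
|G(j2)| = |20 + j8| / |21 + j12| = 21.541 / 24.187 ≈ 0.8906.

|G(j2)| ≈ 0.8906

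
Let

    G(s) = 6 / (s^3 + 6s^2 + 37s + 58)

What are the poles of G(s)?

s = -2 ± 5j, -2

The poles are the roots of the denominator s^3 + 6s^2 + 37s + 58 = 0.
Trying s = -2: the polynomial evaluates to 0, so (s + 2) is a factor.
Dividing out leaves s^2 + 4s + 29 = 0.
The quadratic formula then gives s = -2 ± 5j.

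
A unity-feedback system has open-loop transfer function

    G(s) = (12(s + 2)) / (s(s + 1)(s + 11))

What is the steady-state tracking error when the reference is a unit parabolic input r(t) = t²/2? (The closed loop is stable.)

e_ss = ∞

G(s) has one pole at the origin.
This is a Type 1 system; Ka = lim_{s→0} s^2·G(s) = 0, so the steady-state error for a parabola input is infinite.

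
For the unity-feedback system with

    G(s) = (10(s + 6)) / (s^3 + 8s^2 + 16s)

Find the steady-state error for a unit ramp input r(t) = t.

G(s) has one pole at the origin.
This is a Type 1 system. Kv = lim_{s→0} s·G(s) = 60/16 = 15/4.
e_ss = 1/Kv = 1/(15/4) = 4/15 ≈ 0.2667.

e_ss = 0.2667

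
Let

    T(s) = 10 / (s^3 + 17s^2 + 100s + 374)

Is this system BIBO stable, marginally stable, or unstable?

stable

The denominator s^3 + 17s^2 + 100s + 374 factors as (s^2 + 6s + 34)(s + 11), giving poles at s = -3 + 5j, -3 - 5j, -11.
Since all poles lie strictly in the left half-plane, the system is stable.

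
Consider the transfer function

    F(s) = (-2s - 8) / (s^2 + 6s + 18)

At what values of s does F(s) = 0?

Set the numerator to zero: -2s - 8 = 0, i.e. -2·(s + 4) = 0.
So s = -4.

s = -4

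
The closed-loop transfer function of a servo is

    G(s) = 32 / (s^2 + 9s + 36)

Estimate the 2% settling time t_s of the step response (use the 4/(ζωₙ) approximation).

Comparing s^2 + 9s + 36 to s^2 + 2ζωₙs + ωₙ²: ωₙ = 6 rad/s and ζ = 9/(2·6) = 0.75.
ζωₙ = 9/2 = 4.5, so t_s ≈ 4/(ζωₙ) = 4/4.5 ≈ 0.8889 s.

t_s ≈ 0.8889 s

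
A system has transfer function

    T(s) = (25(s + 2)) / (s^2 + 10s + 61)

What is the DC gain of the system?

T(0) = 50/61 ≈ 0.8197

Set s = 0: T(0) = (50) / (61) = 50/61.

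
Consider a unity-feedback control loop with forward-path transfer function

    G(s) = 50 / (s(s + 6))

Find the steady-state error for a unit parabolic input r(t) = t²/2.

e_ss = ∞

G(s) has one pole at the origin.
This is a Type 1 system; Ka = lim_{s→0} s^2·G(s) = 0, so the steady-state error for a parabola input is infinite.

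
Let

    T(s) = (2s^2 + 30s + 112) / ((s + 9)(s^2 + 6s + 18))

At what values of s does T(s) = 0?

s = -8, -7

Set the numerator to zero: 2s^2 + 30s + 112 = 0, i.e. 2·(s^2 + 15s + 56) = 0.
Factoring: (s + 8)(s + 7) = 0.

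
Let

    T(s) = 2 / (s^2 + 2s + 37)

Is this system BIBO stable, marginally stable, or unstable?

stable

The poles can be read from the denominator factors: s = -1 ± 6j.
Since all poles lie strictly in the left half-plane, the system is stable.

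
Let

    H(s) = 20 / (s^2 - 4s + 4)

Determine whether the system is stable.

The denominator s^2 - 4s + 4 factors as (s - 2)^2, giving poles at s = 2, 2.
Since the pole(s) at s = 2, 2 lie in the right half-plane, the system is unstable.

unstable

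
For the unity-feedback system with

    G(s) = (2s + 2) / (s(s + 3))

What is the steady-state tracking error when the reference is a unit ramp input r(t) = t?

G(s) has one pole at the origin.
This is a Type 1 system. Kv = lim_{s→0} s·G(s) = 2/3.
e_ss = 1/Kv = 1/(2/3) = 3/2 ≈ 1.500.

e_ss = 1.500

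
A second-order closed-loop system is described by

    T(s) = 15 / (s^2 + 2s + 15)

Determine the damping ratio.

ζ ≈ 0.2582

Compare the denominator to the standard form s^2 + 2ζωₙs + ωₙ².
ωₙ² = 15, so ωₙ = √15 ≈ 3.873 rad/s.
2ζωₙ = 2, so ζ = 2/(2·√15) ≈ 0.2582.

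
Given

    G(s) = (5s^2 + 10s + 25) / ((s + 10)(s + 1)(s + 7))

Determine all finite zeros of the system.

Set the numerator to zero: 5s^2 + 10s + 25 = 0, i.e. 5·(s^2 + 2s + 5) = 0.
Factoring: (s^2 + 2s + 5) = 0.

s = -1 ± 2j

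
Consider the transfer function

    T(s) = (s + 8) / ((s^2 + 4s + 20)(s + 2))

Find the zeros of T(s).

s = -8

Set the numerator to zero: s + 8 = 0.
So s = -8.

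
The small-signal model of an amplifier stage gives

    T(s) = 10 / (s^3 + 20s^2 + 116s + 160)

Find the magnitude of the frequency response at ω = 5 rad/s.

|T(j5)| ≈ 0.01761

Substitute s = j5: numerator = 10, denominator = -340 + j455.
|T(j5)| = |10| / |-340 + j455| = 10 / 568.00 ≈ 0.01761.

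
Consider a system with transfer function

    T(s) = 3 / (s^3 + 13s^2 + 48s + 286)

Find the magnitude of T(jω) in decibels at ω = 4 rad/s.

Substitute s = j4: numerator = 3, denominator = 78 + j128.
|T(j4)| = |3| / |78 + j128| = 3 / 149.89 ≈ 0.02001.
In decibels: 20·log₁₀(0.02001) ≈ -34.0 dB.

|T(j4)|_dB ≈ -34.0 dB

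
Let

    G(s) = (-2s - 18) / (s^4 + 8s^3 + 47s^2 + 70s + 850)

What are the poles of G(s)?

s = 1 ± 4j, -5 ± 5j

The poles are the roots of the denominator s^4 + 8s^3 + 47s^2 + 70s + 850 = 0.
No real roots exist; factor into two real quadratics: (s^2 - 2s + 17)(s^2 + 10s + 50) = 0.
Each quadratic gives a conjugate pair via the quadratic formula.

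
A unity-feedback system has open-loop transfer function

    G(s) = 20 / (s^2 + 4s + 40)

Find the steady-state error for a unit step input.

e_ss = 0.6667

G(s) has no poles at the origin.
This is a Type 0 system. Kp = lim_{s→0} G(s) = 20/40 = 1/2.
e_ss = 1/(1 + Kp) = 1/(1 + 1/2) = 2/3 ≈ 0.6667.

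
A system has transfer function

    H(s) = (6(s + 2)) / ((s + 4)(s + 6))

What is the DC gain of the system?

At s = 0 each factor (s + a) contributes a and each (s^2 + bs + c) contributes c.
H(0) = 6·(2) / ((4) · (6)) = 12/24 = 1/2.

H(0) = 1/2 ≈ 0.5000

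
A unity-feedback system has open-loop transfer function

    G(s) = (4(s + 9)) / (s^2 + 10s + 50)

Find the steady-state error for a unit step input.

G(s) has no poles at the origin.
This is a Type 0 system. Kp = lim_{s→0} G(s) = 36/50 = 18/25.
e_ss = 1/(1 + Kp) = 1/(1 + 18/25) = 25/43 ≈ 0.5814.

e_ss = 0.5814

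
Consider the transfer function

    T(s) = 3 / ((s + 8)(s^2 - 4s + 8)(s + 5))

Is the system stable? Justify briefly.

The poles can be read from the denominator factors: s = -8, 2 + 2j, 2 - 2j, -5.
Since the pole(s) at s = 2 ± 2j lie in the right half-plane, the system is unstable.

unstable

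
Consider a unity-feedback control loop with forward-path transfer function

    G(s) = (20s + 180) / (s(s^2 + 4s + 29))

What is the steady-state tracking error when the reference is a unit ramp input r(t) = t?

e_ss = 0.1611

G(s) has one pole at the origin.
This is a Type 1 system. Kv = lim_{s→0} s·G(s) = 180/29.
e_ss = 1/Kv = 1/(180/29) = 29/180 ≈ 0.1611.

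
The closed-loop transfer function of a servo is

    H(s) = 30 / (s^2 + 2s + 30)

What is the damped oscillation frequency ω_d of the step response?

Comparing s^2 + 2s + 30 to s^2 + 2ζωₙs + ωₙ²: ωₙ = √30 ≈ 5.477 rad/s and ζ = 2/(2·√30) ≈ 0.1826.
ζωₙ = 2/2 = 1, so ω_d = ωₙ√(1−ζ²) = √(ωₙ² − (ζωₙ)²) = √(30 − 1²) = √29 ≈ 5.385 rad/s.

ω_d ≈ 5.385 rad/s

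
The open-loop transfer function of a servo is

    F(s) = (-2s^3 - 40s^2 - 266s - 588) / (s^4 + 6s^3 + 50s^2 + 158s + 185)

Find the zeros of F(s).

Set the numerator to zero: -2s^3 - 40s^2 - 266s - 588 = 0, i.e. -2·(s^3 + 20s^2 + 133s + 294) = 0.
Factoring: (s + 6)(s + 7)^2 = 0.

s = -6, -7, -7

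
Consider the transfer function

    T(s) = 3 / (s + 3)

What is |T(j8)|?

Substitute s = j8: numerator = 3, denominator = 3 + j8.
|T(j8)| = |3| / |3 + j8| = 3 / 8.5440 ≈ 0.3511.

|T(j8)| ≈ 0.3511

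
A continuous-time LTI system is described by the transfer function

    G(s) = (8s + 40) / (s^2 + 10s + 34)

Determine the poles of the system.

The poles are the roots of the denominator s^2 + 10s + 34 = 0.
Using the quadratic formula: s = (-10 ± √(-36))/2 = -5 ± 3j.

s = -5 ± 3j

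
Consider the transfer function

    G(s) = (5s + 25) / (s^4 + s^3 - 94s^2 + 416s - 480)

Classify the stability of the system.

The denominator s^4 + s^3 - 94s^2 + 416s - 480 factors as (s - 2)(s - 4)(s - 5)(s + 12), giving poles at s = 2, 4, 5, -12.
Since the pole(s) at s = 2, 4, 5 lie in the right half-plane, the system is unstable.

unstable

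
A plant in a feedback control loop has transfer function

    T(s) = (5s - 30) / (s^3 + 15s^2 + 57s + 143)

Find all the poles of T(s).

The poles are the roots of the denominator s^3 + 15s^2 + 57s + 143 = 0.
Trying s = -11: the polynomial evaluates to 0, so (s + 11) is a factor.
Dividing out leaves s^2 + 4s + 13 = 0.
The quadratic formula then gives s = -2 ± 3j.

s = -2 + 3j, -2 - 3j, -11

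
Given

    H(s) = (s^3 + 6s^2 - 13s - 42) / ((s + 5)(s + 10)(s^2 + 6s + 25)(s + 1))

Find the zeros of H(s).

Set the numerator to zero: s^3 + 6s^2 - 13s - 42 = 0.
Factoring: (s + 7)(s + 2)(s - 3) = 0.

s = -7, -2, 3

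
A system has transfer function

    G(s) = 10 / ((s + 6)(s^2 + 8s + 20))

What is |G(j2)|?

|G(j2)| ≈ 0.06988

Substitute s = j2: numerator = 10, denominator = 64 + j128.
|G(j2)| = |10| / |64 + j128| = 10 / 143.11 ≈ 0.06988.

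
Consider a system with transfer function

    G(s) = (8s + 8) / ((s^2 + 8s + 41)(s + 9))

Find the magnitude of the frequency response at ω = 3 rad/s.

Substitute s = j3: numerator = 8 + j24, denominator = 216 + j312.
|G(j3)| = |8 + j24| / |216 + j312| = 25.298 / 379.47 ≈ 0.06667.

|G(j3)| ≈ 0.06667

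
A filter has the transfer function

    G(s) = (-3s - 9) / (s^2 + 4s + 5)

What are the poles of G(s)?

The poles are the roots of the denominator s^2 + 4s + 5 = 0.
Using the quadratic formula: s = (-4 ± √(-4))/2 = -2 ± 1j.

s = -2 + j, -2 - j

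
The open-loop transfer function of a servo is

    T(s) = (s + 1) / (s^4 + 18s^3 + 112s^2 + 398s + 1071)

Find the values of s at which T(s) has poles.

The poles are the roots of the denominator s^4 + 18s^3 + 112s^2 + 398s + 1071 = 0.
Trying s = -7: the polynomial evaluates to 0, so (s + 7) is a factor.
Dividing out leaves s^3 + 11s^2 + 35s + 153 = 0.
This factors further as (s^2 + 2s + 17)(s + 9) = 0.

s = -1 + 4j, -1 - 4j, -7, -9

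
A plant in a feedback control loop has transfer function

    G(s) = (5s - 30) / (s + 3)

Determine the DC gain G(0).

G(0) = -10

Set s = 0: G(0) = (-30) / (3) = -10.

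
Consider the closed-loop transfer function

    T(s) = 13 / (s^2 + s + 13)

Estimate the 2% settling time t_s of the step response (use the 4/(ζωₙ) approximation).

t_s ≈ 8 s

Comparing s^2 + s + 13 to s^2 + 2ζωₙs + ωₙ²: ωₙ = √13 ≈ 3.606 rad/s and ζ = 1/(2·√13) ≈ 0.1387.
ζωₙ = 1/2 = 0.5, so t_s ≈ 4/(ζωₙ) = 4/0.5 = 8 s.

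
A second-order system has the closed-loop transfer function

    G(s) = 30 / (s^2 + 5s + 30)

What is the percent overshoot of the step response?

Comparing s^2 + 5s + 30 to s^2 + 2ζωₙs + ωₙ²: ωₙ = √30 ≈ 5.477 rad/s and ζ = 5/(2·√30) ≈ 0.4564.
%OS = 100·exp(−πζ/√(1−ζ²)) = 100·exp(−π·0.4564/√(1−0.4564²)) ≈ 20.0%.

%OS ≈ 20.0%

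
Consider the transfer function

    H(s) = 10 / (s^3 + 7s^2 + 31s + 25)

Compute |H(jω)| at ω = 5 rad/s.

Substitute s = j5: numerator = 10, denominator = -150 + j30.
|H(j5)| = |10| / |-150 + j30| = 10 / 152.97 ≈ 0.06537.

|H(j5)| ≈ 0.06537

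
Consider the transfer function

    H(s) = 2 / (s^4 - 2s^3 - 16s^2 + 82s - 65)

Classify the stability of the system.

The denominator s^4 - 2s^3 - 16s^2 + 82s - 65 factors as (s - 1)(s^2 - 6s + 13)(s + 5), giving poles at s = 1, 3 + 2j, 3 - 2j, -5.
Since the pole(s) at s = 1, 3 + 2j, 3 - 2j lie in the right half-plane, the system is unstable.

unstable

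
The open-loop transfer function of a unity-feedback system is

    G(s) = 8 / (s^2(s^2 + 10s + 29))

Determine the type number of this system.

Type 2

The denominator has 2 factors of s at the origin (free integrators), so this is a Type 2 system.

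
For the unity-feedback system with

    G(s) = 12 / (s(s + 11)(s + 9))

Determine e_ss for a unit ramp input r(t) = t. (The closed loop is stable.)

G(s) has one pole at the origin.
This is a Type 1 system. Kv = lim_{s→0} s·G(s) = 12/99 = 4/33.
e_ss = 1/Kv = 1/(4/33) = 33/4 ≈ 8.250.

e_ss = 8.250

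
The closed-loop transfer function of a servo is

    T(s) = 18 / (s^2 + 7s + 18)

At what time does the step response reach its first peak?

Comparing s^2 + 7s + 18 to s^2 + 2ζωₙs + ωₙ²: ωₙ = √18 ≈ 4.243 rad/s and ζ = 7/(2·√18) ≈ 0.8250.
ζωₙ = 7/2 = 3.5, so ω_d = ωₙ√(1−ζ²) = √(ωₙ² − (ζωₙ)²) = √(18 − 3.5²) = √5.75 ≈ 2.398 rad/s.
t_p = π/ω_d = π/2.398 ≈ 1.310 s.

t_p ≈ 1.310 s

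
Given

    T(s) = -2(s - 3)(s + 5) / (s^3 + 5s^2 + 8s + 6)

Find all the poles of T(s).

s = -3, -1 ± j

The poles are the roots of the denominator s^3 + 5s^2 + 8s + 6 = 0.
Trying s = -3: the polynomial evaluates to 0, so (s + 3) is a factor.
Dividing out leaves s^2 + 2s + 2 = 0.
The quadratic formula then gives s = -1 ± 1j.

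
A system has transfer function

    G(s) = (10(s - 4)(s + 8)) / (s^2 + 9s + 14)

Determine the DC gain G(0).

Set s = 0: G(0) = (-320) / (14) = -160/7.

G(0) = -160/7 ≈ -22.86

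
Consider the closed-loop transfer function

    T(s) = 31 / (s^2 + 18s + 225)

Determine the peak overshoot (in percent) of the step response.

%OS ≈ 9.48%

Comparing s^2 + 18s + 225 to s^2 + 2ζωₙs + ωₙ²: ωₙ = 15 rad/s and ζ = 18/(2·15) = 0.6.
%OS = 100·exp(−πζ/√(1−ζ²)) = 100·exp(−π·0.6/√(1−0.6²)) ≈ 9.48%.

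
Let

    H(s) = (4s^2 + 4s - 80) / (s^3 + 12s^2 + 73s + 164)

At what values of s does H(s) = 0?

Set the numerator to zero: 4s^2 + 4s - 80 = 0, i.e. 4·(s^2 + s - 20) = 0.
Factoring: (s - 4)(s + 5) = 0.

s = 4, -5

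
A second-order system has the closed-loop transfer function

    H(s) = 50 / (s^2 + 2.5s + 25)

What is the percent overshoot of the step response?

%OS ≈ 44.4%

Comparing s^2 + 2.5s + 25 to s^2 + 2ζωₙs + ωₙ²: ωₙ = 5 rad/s and ζ = 2.5/(2·5) = 0.25.
%OS = 100·exp(−πζ/√(1−ζ²)) = 100·exp(−π·0.25/√(1−0.25²)) ≈ 44.4%.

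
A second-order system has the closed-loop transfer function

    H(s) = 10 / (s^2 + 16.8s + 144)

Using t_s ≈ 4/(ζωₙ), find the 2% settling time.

t_s ≈ 0.4762 s

Comparing s^2 + 16.8s + 144 to s^2 + 2ζωₙs + ωₙ²: ωₙ = 12 rad/s and ζ = 16.8/(2·12) = 0.7.
ζωₙ = 16.8/2 = 8.4, so t_s ≈ 4/(ζωₙ) = 4/8.4 ≈ 0.4762 s.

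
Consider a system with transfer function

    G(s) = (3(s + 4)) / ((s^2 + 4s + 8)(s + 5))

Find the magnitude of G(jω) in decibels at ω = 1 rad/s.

|G(j1)|_dB ≈ -10.4 dB

Substitute s = j1: numerator = 12 + j3, denominator = 31 + j27.
|G(j1)| = |12 + j3| / |31 + j27| = 12.369 / 41.110 ≈ 0.3009.
In decibels: 20·log₁₀(0.3009) ≈ -10.4 dB.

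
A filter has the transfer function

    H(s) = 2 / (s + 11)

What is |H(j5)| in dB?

|H(j5)|_dB ≈ -15.6 dB

Substitute s = j5: numerator = 2, denominator = 11 + j5.
|H(j5)| = |2| / |11 + j5| = 2 / 12.083 ≈ 0.1655.
In decibels: 20·log₁₀(0.1655) ≈ -15.6 dB.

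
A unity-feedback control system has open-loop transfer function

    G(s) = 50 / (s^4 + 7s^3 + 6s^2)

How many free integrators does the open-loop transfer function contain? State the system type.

Factor s from the denominator: s^4 + 7s^3 + 6s^2 = s^2·(s^2 + 7s + 6).
There are 2 poles at the origin, so the system is Type 2.

Type 2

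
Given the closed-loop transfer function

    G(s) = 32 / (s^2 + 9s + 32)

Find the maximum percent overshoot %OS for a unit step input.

%OS ≈ 1.62%

Comparing s^2 + 9s + 32 to s^2 + 2ζωₙs + ωₙ²: ωₙ = √32 ≈ 5.657 rad/s and ζ = 9/(2·√32) ≈ 0.7955.
%OS = 100·exp(−πζ/√(1−ζ²)) = 100·exp(−π·0.7955/√(1−0.7955²)) ≈ 1.62%.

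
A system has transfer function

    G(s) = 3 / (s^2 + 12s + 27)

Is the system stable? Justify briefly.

stable

The denominator s^2 + 12s + 27 factors as (s + 9)(s + 3), giving poles at s = -9, -3.
Since all poles lie strictly in the left half-plane, the system is stable.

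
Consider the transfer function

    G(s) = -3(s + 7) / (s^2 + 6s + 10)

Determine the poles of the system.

s = -3 ± j

The poles are the roots of the denominator s^2 + 6s + 10 = 0.
Using the quadratic formula: s = (-6 ± √(-4))/2 = -3 ± 1j.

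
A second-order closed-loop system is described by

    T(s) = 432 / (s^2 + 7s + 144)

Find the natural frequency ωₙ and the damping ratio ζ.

ωₙ = 12 rad/s, ζ ≈ 0.2917

Compare the denominator to the standard form s^2 + 2ζωₙs + ωₙ².
ωₙ² = 144, so ωₙ = 12 rad/s.
2ζωₙ = 7, so ζ = 7/(2·12) ≈ 0.2917.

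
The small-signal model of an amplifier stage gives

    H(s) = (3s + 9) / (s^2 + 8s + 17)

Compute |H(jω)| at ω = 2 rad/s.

Substitute s = j2: numerator = 9 + j6, denominator = 13 + j16.
|H(j2)| = |9 + j6| / |13 + j16| = 10.817 / 20.616 ≈ 0.5247.

|H(j2)| ≈ 0.5247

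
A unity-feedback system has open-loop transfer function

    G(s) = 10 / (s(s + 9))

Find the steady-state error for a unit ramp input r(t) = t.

e_ss = 0.9000

G(s) has one pole at the origin.
This is a Type 1 system. Kv = lim_{s→0} s·G(s) = 10/9.
e_ss = 1/Kv = 1/(10/9) = 9/10 ≈ 0.9000.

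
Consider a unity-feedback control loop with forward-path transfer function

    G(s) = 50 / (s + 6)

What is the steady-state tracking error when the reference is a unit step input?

e_ss = 0.1071

G(s) has no poles at the origin.
This is a Type 0 system. Kp = lim_{s→0} G(s) = 50/6 = 25/3.
e_ss = 1/(1 + Kp) = 1/(1 + 25/3) = 3/28 ≈ 0.1071.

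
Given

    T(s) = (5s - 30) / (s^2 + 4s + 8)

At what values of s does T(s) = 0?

Set the numerator to zero: 5s - 30 = 0, i.e. 5·(s - 6) = 0.
So s = 6.

s = 6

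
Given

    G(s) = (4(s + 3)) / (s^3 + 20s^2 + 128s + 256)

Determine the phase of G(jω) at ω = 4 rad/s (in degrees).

At s = j4: numerator = 12 + j16, denominator = -64 + j448.
∠G = ∠num − ∠den = 53.130° − (98.130°) = -45°.

∠G(j4) ≈ -45°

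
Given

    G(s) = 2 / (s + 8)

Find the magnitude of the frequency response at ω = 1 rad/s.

|G(j1)| ≈ 0.2481

Substitute s = j1: numerator = 2, denominator = 8 + j1.
|G(j1)| = |2| / |8 + j1| = 2 / 8.0623 ≈ 0.2481.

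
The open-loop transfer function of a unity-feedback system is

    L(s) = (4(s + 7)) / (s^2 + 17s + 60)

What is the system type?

Type 0

The denominator has no factor of s at the origin — no free integrator — so this is a Type 0 system.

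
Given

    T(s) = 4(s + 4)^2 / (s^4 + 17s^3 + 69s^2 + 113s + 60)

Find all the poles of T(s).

The poles are the roots of the denominator s^4 + 17s^3 + 69s^2 + 113s + 60 = 0.
Trying s = -12: the polynomial evaluates to 0, so (s + 12) is a factor.
Dividing out leaves s^3 + 5s^2 + 9s + 5 = 0.
This factors further as (s^2 + 4s + 5)(s + 1) = 0.

s = -2 ± j, -12, -1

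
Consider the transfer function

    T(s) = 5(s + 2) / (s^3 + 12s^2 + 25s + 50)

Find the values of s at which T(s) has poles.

s = -1 ± 2j, -10

The poles are the roots of the denominator s^3 + 12s^2 + 25s + 50 = 0.
Trying s = -10: the polynomial evaluates to 0, so (s + 10) is a factor.
Dividing out leaves s^2 + 2s + 5 = 0.
The quadratic formula then gives s = -1 ± 2j.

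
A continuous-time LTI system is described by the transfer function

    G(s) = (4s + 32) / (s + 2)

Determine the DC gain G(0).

Set s = 0: G(0) = (32) / (2) = 16.

G(0) = 16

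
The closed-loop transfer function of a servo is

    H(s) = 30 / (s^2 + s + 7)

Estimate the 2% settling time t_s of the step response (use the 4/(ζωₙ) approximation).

Comparing s^2 + s + 7 to s^2 + 2ζωₙs + ωₙ²: ωₙ = √7 ≈ 2.646 rad/s and ζ = 1/(2·√7) ≈ 0.1890.
ζωₙ = 1/2 = 0.5, so t_s ≈ 4/(ζωₙ) = 4/0.5 = 8 s.

t_s ≈ 8 s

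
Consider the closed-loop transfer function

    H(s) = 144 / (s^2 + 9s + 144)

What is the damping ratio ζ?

Compare the denominator to the standard form s^2 + 2ζωₙs + ωₙ².
ωₙ² = 144, so ωₙ = 12 rad/s.
2ζωₙ = 9, so ζ = 9/(2·12) = 0.375.
With ζ = 0.375 the response is underdamped.

ζ = 0.375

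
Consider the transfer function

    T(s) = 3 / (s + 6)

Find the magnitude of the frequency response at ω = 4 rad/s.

Substitute s = j4: numerator = 3, denominator = 6 + j4.
|T(j4)| = |3| / |6 + j4| = 3 / 7.2111 ≈ 0.4160.

|T(j4)| ≈ 0.4160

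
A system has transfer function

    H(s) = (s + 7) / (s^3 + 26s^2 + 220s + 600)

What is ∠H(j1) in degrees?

∠H(j1) ≈ -12.75°

At s = j1: numerator = 7 + j1, denominator = 574 + j219.
∠H = ∠num − ∠den = 8.1301° − (20.884°) = -12.75°.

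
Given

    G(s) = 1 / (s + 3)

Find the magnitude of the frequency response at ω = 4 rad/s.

|G(j4)| = 0.2000

Substitute s = j4: numerator = 1, denominator = 3 + j4.
|G(j4)| = |1| / |3 + j4| = 1 / 5 = 0.2000.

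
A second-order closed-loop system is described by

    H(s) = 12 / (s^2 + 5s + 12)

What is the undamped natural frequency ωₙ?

Compare the denominator to the standard form s^2 + 2ζωₙs + ωₙ².
ωₙ² = 12, so ωₙ = √12 ≈ 3.464 rad/s.

ωₙ ≈ 3.464 rad/s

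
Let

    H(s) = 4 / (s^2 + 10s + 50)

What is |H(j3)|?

Substitute s = j3: numerator = 4, denominator = 41 + j30.
|H(j3)| = |4| / |41 + j30| = 4 / 50.804 ≈ 0.07873.

|H(j3)| ≈ 0.07873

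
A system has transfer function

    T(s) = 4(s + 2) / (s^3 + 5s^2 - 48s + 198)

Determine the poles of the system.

The poles are the roots of the denominator s^3 + 5s^2 - 48s + 198 = 0.
Trying s = -11: the polynomial evaluates to 0, so (s + 11) is a factor.
Dividing out leaves s^2 - 6s + 18 = 0.
The quadratic formula then gives s = 3 ± 3j.

s = 3 + 3j, 3 - 3j, -11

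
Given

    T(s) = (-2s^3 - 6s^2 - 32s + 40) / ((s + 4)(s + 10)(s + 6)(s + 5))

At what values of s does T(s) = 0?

s = 1, -2 ± 4j

Set the numerator to zero: -2s^3 - 6s^2 - 32s + 40 = 0, i.e. -2·(s^3 + 3s^2 + 16s - 20) = 0.
Factoring: (s - 1)(s^2 + 4s + 20) = 0.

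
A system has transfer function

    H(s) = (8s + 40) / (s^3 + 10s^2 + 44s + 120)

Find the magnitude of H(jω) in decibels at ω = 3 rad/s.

Substitute s = j3: numerator = 40 + j24, denominator = 30 + j105.
|H(j3)| = |40 + j24| / |30 + j105| = 46.648 / 109.20 ≈ 0.4272.
In decibels: 20·log₁₀(0.4272) ≈ -7.39 dB.

|H(j3)|_dB ≈ -7.39 dB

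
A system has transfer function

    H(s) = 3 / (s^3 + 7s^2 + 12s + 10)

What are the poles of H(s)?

The poles are the roots of the denominator s^3 + 7s^2 + 12s + 10 = 0.
Trying s = -5: the polynomial evaluates to 0, so (s + 5) is a factor.
Dividing out leaves s^2 + 2s + 2 = 0.
The quadratic formula then gives s = -1 ± 1j.

s = -1 ± j, -5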